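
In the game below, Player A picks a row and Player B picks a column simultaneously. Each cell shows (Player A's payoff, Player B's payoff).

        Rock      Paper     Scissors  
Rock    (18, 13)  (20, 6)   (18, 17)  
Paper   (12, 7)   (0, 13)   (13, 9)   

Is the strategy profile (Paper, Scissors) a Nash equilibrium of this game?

Holding Player B at Scissors: Player A gets 13 from Paper but could get 18 by switching to Rock. Player A has a profitable deviation.

No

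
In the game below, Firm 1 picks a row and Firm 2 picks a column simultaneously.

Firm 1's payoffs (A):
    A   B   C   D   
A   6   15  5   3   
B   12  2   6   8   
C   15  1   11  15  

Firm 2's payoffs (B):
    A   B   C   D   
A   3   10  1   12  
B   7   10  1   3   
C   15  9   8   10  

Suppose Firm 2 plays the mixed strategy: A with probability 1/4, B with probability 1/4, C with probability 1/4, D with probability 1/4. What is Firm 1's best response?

C

Compute Firm 1's expected payoff from each pure strategy against the given mix.
A: (1/4)·6 + (1/4)·15 + (1/4)·5 + (1/4)·3 = 29/4
B: (1/4)·12 + (1/4)·2 + (1/4)·6 + (1/4)·8 = 7
C: (1/4)·15 + (1/4)·1 + (1/4)·11 + (1/4)·15 = 21/2
Highest expected payoff is 21/2, from C.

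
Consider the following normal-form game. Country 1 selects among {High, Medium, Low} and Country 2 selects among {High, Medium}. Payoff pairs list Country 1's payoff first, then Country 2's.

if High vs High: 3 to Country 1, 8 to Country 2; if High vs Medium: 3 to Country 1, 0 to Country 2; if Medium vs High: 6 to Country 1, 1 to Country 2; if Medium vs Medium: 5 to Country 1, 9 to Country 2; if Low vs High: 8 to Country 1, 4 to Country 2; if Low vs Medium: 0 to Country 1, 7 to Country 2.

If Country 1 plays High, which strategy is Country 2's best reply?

High

With Country 1 fixed at High, Country 2's payoffs are: High → 8, Medium → 0.
The maximum is 8, achieved by High.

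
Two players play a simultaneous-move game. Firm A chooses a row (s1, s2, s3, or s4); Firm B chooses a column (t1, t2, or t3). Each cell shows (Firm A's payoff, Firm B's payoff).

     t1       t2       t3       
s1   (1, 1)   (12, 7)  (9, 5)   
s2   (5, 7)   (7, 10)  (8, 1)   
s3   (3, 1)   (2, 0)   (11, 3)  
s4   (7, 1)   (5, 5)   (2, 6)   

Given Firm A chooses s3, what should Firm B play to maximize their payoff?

With Firm A fixed at s3, Firm B's payoffs are: t1 → 1, t2 → 0, t3 → 3.
The maximum is 3, achieved by t3.

t3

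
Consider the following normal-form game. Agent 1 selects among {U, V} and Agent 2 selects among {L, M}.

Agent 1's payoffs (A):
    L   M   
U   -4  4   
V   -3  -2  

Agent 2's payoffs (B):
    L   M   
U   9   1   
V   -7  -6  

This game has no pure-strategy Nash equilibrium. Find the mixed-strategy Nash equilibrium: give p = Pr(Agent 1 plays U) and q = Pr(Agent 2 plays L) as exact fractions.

Each player's mixing probability is pinned down by making the *other* player indifferent.
Agent 2 indifferent between L and M: p·9 + (1−p)·(-7) = p·1 + (1−p)·(-6) ⟹ (-7) + 16p = (-6) + 7p ⟹ p = 1/9.
Agent 1 indifferent between U and V: q·(-4) + (1−q)·4 = q·(-3) + (1−q)·(-2) ⟹ 4 + (-8)q = (-2) + (-1)q ⟹ q = 6/7.

p = 1/9, q = 6/7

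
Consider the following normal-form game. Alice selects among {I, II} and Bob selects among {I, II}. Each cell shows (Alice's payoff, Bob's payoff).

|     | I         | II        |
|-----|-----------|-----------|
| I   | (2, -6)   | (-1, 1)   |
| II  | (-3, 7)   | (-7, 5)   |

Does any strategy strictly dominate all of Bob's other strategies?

Check whether one of Bob's strategies beats all alternatives regardless of what the opponent does.
I is not dominant: against I, II gives 1 > -6.
II is not dominant: against II, I gives 7 > 5.
No single strategy is best against every opponent action.

No strictly dominant strategy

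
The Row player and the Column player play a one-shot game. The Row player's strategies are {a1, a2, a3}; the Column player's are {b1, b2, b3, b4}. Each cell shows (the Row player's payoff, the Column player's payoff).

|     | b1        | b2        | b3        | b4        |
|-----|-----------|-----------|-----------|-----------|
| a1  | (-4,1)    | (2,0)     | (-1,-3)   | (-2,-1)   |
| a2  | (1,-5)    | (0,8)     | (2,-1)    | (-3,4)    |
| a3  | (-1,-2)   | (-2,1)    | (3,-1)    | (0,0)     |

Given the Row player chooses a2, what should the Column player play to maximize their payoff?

With the Row player fixed at a2, the Column player's payoffs are: b1 → -5, b2 → 8, b3 → -1, b4 → 4.
The maximum is 8, achieved by b2.

b2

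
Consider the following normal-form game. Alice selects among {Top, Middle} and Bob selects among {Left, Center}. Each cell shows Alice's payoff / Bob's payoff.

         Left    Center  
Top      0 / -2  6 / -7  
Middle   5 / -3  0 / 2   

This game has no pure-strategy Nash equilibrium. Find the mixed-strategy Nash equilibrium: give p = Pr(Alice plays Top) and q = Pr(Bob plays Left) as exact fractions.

p = 1/2, q = 6/11

Each player's mixing probability is pinned down by making the *other* player indifferent.
Bob indifferent between Left and Center: p·(-2) + (1−p)·(-3) = p·(-7) + (1−p)·2 ⟹ (-3) + 1p = 2 + (-9)p ⟹ p = 1/2.
Alice indifferent between Top and Middle: q·0 + (1−q)·6 = q·5 + (1−q)·0 ⟹ 6 + (-6)q = 0 + 5q ⟹ q = 6/11.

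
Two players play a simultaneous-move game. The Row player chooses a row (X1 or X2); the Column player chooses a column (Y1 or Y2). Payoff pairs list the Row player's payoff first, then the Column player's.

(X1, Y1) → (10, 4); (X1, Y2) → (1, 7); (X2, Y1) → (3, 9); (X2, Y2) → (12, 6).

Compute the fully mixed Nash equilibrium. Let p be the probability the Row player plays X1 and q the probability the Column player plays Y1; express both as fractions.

Each player's mixing probability is pinned down by making the *other* player indifferent.
The Column player indifferent between Y1 and Y2: p·4 + (1−p)·9 = p·7 + (1−p)·6 ⟹ 9 + (-5)p = 6 + 1p ⟹ p = 1/2.
The Row player indifferent between X1 and X2: q·10 + (1−q)·1 = q·3 + (1−q)·12 ⟹ 1 + 9q = 12 + (-9)q ⟹ q = 11/18.

p = 1/2, q = 11/18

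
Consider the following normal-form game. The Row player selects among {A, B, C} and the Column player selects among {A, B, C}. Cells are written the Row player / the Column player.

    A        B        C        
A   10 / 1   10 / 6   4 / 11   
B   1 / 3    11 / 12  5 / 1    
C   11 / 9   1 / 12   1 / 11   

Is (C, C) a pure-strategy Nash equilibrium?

No

Holding the Column player at C: the Row player gets 1 from C but could get 5 by switching to B. The Row player has a profitable deviation.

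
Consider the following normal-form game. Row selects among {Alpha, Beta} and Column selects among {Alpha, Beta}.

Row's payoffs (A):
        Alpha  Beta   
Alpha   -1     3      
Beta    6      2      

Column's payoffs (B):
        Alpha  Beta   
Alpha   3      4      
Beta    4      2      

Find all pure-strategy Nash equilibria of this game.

(Alpha, Beta) and (Beta, Alpha)

A profile is a Nash equilibrium when each player is best-responding to the other.
Row's best responses — vs Alpha: Beta (payoff 6); vs Beta: Alpha (payoff 3).
Column's best responses — vs Alpha: Beta (payoff 4); vs Beta: Alpha (payoff 4).
Mutual best responses occur at (Alpha, Beta) and (Beta, Alpha); at each, neither player gains by switching.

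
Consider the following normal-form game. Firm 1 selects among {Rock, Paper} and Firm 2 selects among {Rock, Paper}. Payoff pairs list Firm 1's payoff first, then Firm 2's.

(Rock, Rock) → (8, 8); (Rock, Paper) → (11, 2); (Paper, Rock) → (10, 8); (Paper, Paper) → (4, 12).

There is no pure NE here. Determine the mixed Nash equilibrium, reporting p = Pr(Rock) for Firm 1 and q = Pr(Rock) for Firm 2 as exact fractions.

Each player's mixing probability is pinned down by making the *other* player indifferent.
Firm 2 indifferent between Rock and Paper: p·8 + (1−p)·8 = p·2 + (1−p)·12 ⟹ 8 + 0p = 12 + (-10)p ⟹ p = 2/5.
Firm 1 indifferent between Rock and Paper: q·8 + (1−q)·11 = q·10 + (1−q)·4 ⟹ 11 + (-3)q = 4 + 6q ⟹ q = 7/9.

p = 2/5, q = 7/9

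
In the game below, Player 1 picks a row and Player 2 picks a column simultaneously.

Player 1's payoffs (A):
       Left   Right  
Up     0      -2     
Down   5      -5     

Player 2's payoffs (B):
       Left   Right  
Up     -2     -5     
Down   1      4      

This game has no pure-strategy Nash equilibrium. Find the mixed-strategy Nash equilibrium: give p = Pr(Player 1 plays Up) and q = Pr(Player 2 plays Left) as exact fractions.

p = 1/2, q = 3/8

Each player's mixing probability is pinned down by making the *other* player indifferent.
Player 2 indifferent between Left and Right: p·(-2) + (1−p)·1 = p·(-5) + (1−p)·4 ⟹ 1 + (-3)p = 4 + (-9)p ⟹ p = 1/2.
Player 1 indifferent between Up and Down: q·0 + (1−q)·(-2) = q·5 + (1−q)·(-5) ⟹ (-2) + 2q = (-5) + 10q ⟹ q = 3/8.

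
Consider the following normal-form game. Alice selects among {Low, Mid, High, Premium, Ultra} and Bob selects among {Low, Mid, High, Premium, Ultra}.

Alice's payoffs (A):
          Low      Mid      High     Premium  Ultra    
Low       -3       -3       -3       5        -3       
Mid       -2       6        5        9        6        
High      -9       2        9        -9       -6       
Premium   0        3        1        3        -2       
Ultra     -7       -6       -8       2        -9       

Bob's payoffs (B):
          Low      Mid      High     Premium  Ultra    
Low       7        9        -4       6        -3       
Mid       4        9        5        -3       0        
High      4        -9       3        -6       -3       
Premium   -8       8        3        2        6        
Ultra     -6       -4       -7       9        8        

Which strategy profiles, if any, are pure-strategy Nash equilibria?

A profile is a Nash equilibrium when each player is best-responding to the other.
Alice's best responses — vs Low: Premium (payoff 0); vs Mid: Mid (payoff 6); vs High: High (payoff 9); vs Premium: Mid (payoff 9); vs Ultra: Mid (payoff 6).
Bob's best responses — vs Low: Mid (payoff 9); vs Mid: Mid (payoff 9); vs High: Low (payoff 4); vs Premium: Mid (payoff 8); vs Ultra: Premium (payoff 9).
The only mutual best response is (Mid, Mid); neither player gains by switching there.

(Mid, Mid)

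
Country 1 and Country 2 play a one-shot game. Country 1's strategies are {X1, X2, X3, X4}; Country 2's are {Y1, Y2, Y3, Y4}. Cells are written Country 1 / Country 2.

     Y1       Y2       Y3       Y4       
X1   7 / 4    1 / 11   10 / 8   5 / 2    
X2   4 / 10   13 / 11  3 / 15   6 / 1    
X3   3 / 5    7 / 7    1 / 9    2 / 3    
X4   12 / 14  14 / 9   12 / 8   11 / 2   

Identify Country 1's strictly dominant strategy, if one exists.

A strategy is strictly dominant if it gives Country 1 a strictly higher payoff than every other strategy, against every choice by the opponent.
X4 strictly dominates: vs Y1: 12 > each of {7, 4, 3}; vs Y2: 14 > each of {1, 13, 7}; vs Y3: 12 > each of {10, 3, 1}; vs Y4: 11 > each of {5, 6, 2}.

X4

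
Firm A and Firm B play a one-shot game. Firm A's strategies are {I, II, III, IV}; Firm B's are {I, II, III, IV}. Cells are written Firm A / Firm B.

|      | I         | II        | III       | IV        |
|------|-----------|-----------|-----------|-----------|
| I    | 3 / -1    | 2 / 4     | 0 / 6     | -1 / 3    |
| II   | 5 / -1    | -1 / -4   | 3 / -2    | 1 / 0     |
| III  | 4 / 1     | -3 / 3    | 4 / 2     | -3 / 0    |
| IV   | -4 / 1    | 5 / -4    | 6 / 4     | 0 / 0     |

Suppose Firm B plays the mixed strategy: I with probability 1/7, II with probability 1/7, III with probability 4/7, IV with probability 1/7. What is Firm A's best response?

Compute Firm A's expected payoff from each pure strategy against the given mix.
I: (1/7)·3 + (1/7)·2 + (4/7)·0 + (1/7)·(-1) = 4/7
II: (1/7)·5 + (1/7)·(-1) + (4/7)·3 + (1/7)·1 = 17/7
III: (1/7)·4 + (1/7)·(-3) + (4/7)·4 + (1/7)·(-3) = 2
IV: (1/7)·(-4) + (1/7)·5 + (4/7)·6 + (1/7)·0 = 25/7
Highest expected payoff is 25/7, from IV.

IV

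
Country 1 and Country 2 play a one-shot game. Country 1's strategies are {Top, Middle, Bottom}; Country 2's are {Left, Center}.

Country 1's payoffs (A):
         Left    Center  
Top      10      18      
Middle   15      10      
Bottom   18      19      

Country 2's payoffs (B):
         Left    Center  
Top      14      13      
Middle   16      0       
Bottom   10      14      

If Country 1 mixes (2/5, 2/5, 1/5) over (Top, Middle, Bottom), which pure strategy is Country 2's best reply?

Left

Country 2's best reply maximizes expected payoff against the mix.
Left: (2/5)·14 + (2/5)·16 + (1/5)·10 = 14
Center: (2/5)·13 + (2/5)·0 + (1/5)·14 = 8
Highest expected payoff is 14, from Left.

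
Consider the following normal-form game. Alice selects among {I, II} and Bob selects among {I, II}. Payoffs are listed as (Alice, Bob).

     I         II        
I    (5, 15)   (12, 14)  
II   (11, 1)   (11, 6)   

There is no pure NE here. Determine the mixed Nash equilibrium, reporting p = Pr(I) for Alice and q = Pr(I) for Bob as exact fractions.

p = 5/6, q = 1/7

In a mixed NE each player is indifferent between their pure strategies, so the opponent's mix sets the indifference.
Bob indifferent between I and II: p·15 + (1−p)·1 = p·14 + (1−p)·6 ⟹ 1 + 14p = 6 + 8p ⟹ p = 5/6.
Alice indifferent between I and II: q·5 + (1−q)·12 = q·11 + (1−q)·11 ⟹ 12 + (-7)q = 11 + 0q ⟹ q = 1/7.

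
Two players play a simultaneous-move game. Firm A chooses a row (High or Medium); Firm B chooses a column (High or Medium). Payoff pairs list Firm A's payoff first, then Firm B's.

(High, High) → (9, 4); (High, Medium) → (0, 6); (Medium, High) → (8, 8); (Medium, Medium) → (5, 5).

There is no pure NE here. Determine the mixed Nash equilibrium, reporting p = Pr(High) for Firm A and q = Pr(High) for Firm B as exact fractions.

In a mixed NE each player is indifferent between their pure strategies, so the opponent's mix sets the indifference.
Firm B indifferent between High and Medium: p·4 + (1−p)·8 = p·6 + (1−p)·5 ⟹ 8 + (-4)p = 5 + 1p ⟹ p = 3/5.
Firm A indifferent between High and Medium: q·9 + (1−q)·0 = q·8 + (1−q)·5 ⟹ 0 + 9q = 5 + 3q ⟹ q = 5/6.

p = 3/5, q = 5/6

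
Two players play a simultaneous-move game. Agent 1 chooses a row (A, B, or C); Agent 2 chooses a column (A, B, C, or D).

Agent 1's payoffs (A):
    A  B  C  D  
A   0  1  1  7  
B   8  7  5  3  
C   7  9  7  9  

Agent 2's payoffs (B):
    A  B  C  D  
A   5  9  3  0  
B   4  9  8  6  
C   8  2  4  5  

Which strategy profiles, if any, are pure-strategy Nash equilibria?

Check mutual best responses: a cell is a NE iff neither player can gain by unilaterally deviating.
Agent 1's best responses — vs A: B (payoff 8); vs B: C (payoff 9); vs C: C (payoff 7); vs D: C (payoff 9).
Agent 2's best responses — vs A: B (payoff 9); vs B: B (payoff 9); vs C: A (payoff 8).
No cell has both players best-responding. For instance, Agent 1's best reply to D is C, but against C Agent 2 prefers A over D.

No pure-strategy Nash equilibrium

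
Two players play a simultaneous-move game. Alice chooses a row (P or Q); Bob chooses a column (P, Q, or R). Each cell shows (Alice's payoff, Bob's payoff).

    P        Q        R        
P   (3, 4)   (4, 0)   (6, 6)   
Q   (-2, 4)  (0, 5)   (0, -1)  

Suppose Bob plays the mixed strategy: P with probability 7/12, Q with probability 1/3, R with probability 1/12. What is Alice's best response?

P

Compute Alice's expected payoff from each pure strategy against the given mix.
P: (7/12)·3 + (1/3)·4 + (1/12)·6 = 43/12
Q: (7/12)·(-2) + (1/3)·0 + (1/12)·0 = -7/6
Highest expected payoff is 43/12, from P.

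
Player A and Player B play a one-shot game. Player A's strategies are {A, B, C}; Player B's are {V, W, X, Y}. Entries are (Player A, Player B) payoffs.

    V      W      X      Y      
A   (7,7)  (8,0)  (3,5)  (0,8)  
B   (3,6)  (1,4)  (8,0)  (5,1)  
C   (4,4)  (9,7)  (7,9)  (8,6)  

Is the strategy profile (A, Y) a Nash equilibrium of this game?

Holding Player B at Y: Player A gets 0 from A but could get 8 by switching to C. Player A has a profitable deviation.

No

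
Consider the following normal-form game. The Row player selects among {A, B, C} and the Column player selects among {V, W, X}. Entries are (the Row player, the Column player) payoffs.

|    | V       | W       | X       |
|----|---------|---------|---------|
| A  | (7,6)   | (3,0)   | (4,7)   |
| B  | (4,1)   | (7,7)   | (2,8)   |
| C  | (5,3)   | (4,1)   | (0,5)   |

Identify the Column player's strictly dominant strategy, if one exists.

X

Check whether one of the Column player's strategies beats all alternatives regardless of what the opponent does.
X strictly dominates: vs A: 7 > each of {6, 0}; vs B: 8 > each of {1, 7}; vs C: 5 > each of {3, 1}.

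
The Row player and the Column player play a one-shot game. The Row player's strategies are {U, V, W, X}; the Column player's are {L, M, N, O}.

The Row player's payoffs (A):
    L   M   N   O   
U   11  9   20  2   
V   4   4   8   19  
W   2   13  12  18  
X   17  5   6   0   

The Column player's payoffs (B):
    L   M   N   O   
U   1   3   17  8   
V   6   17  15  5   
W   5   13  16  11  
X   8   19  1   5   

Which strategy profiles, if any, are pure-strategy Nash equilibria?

Find each player's best response to every opponent strategy; NE are the intersections.
The Row player's best responses — vs L: X (payoff 17); vs M: W (payoff 13); vs N: U (payoff 20); vs O: V (payoff 19).
The Column player's best responses — vs U: N (payoff 17); vs V: M (payoff 17); vs W: N (payoff 16); vs X: M (payoff 19).
The only mutual best response is (U, N); neither player gains by switching there.

(U, N)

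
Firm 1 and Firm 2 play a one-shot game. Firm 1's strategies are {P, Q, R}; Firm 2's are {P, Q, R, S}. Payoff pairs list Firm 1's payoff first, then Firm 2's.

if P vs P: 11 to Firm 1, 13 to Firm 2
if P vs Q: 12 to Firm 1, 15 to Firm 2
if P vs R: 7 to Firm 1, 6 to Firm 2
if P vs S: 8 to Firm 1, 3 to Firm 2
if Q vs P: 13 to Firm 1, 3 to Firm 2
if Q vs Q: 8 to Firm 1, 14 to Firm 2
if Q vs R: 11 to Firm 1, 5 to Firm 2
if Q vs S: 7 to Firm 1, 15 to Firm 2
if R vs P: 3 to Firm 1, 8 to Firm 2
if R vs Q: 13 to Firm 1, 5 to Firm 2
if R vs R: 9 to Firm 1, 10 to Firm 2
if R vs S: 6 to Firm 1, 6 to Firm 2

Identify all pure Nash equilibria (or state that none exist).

Check mutual best responses: a cell is a NE iff neither player can gain by unilaterally deviating.
Firm 1's best responses — vs P: Q (payoff 13); vs Q: R (payoff 13); vs R: Q (payoff 11); vs S: P (payoff 8).
Firm 2's best responses — vs P: Q (payoff 15); vs Q: S (payoff 15); vs R: R (payoff 10).
No cell has both players best-responding. For instance, Firm 1's best reply to S is P, but against P Firm 2 prefers Q over S.

No pure-strategy Nash equilibrium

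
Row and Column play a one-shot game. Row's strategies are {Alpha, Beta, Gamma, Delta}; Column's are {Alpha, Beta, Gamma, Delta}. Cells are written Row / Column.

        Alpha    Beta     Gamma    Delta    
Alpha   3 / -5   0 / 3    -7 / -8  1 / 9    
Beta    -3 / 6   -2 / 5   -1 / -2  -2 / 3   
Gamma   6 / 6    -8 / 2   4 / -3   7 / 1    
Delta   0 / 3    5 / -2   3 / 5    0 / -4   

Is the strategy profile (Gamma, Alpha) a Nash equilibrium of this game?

Yes

Holding Column at Alpha: Row gets 6 from Gamma, versus 3 from Alpha, -3 from Beta, 0 from Delta. No profitable deviation for Row.
Holding Row at Gamma: Column gets 6 from Alpha, versus 2 from Beta, -3 from Gamma, 1 from Delta. No profitable deviation for Column either.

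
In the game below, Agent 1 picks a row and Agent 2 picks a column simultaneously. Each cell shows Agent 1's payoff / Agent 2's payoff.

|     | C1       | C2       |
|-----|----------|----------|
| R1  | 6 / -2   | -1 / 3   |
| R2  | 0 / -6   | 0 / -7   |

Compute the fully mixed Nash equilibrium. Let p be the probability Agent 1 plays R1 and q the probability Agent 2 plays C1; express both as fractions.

Each player's mixing probability is pinned down by making the *other* player indifferent.
Agent 2 indifferent between C1 and C2: p·(-2) + (1−p)·(-6) = p·3 + (1−p)·(-7) ⟹ (-6) + 4p = (-7) + 10p ⟹ p = 1/6.
Agent 1 indifferent between R1 and R2: q·6 + (1−q)·(-1) = q·0 + (1−q)·0 ⟹ (-1) + 7q = 0 + 0q ⟹ q = 1/7.

p = 1/6, q = 1/7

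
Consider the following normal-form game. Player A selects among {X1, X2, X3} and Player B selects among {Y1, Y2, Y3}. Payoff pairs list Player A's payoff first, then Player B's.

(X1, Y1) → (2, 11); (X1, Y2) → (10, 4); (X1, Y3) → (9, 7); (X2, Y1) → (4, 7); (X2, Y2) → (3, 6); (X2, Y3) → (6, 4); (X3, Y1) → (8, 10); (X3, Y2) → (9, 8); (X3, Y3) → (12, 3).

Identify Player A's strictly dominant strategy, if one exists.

A strategy is strictly dominant if it gives Player A a strictly higher payoff than every other strategy, against every choice by the opponent.
X1 is not dominant: against Y1, X2 gives 4 > 2.
X2 is not dominant: against Y1, X3 gives 8 > 4.
X3 is not dominant: against Y2, X1 gives 10 > 9.
No single strategy is best against every opponent action.

No strictly dominant strategy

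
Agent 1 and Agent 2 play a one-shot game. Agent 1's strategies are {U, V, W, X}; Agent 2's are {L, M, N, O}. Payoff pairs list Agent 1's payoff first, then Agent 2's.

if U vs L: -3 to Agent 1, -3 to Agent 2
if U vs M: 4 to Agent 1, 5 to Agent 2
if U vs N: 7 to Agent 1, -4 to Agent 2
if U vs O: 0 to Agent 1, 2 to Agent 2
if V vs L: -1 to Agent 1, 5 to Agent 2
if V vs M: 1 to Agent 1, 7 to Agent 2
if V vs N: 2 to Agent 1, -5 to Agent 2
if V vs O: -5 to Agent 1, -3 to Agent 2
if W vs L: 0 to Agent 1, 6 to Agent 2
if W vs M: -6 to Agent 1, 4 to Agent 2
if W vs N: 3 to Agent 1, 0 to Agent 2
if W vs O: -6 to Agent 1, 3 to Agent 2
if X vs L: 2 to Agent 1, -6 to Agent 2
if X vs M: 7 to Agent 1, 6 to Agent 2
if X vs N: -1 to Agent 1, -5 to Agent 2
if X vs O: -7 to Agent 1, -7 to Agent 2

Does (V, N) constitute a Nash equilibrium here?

No

Holding Agent 2 at N: Agent 1 gets 2 from V but could get 7 by switching to U. Agent 1 has a profitable deviation.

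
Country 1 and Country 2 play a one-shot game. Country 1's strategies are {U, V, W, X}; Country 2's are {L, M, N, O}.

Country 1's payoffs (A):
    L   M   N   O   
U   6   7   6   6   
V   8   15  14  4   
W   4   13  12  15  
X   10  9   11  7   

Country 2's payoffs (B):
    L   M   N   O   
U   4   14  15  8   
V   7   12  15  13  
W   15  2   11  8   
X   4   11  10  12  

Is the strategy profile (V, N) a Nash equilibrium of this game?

Yes

Holding Country 2 at N: Country 1 gets 14 from V, versus 6 from U, 12 from W, 11 from X. No profitable deviation for Country 1.
Holding Country 1 at V: Country 2 gets 15 from N, versus 7 from L, 12 from M, 13 from O. No profitable deviation for Country 2 either.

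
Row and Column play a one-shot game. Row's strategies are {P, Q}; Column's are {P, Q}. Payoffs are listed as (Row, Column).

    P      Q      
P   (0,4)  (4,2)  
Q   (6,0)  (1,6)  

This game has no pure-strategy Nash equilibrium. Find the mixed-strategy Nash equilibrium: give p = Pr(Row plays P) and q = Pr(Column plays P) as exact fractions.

p = 3/4, q = 1/3

In a mixed NE each player is indifferent between their pure strategies, so the opponent's mix sets the indifference.
Column indifferent between P and Q: p·4 + (1−p)·0 = p·2 + (1−p)·6 ⟹ 0 + 4p = 6 + (-4)p ⟹ p = 3/4.
Row indifferent between P and Q: q·0 + (1−q)·4 = q·6 + (1−q)·1 ⟹ 4 + (-4)q = 1 + 5q ⟹ q = 1/3.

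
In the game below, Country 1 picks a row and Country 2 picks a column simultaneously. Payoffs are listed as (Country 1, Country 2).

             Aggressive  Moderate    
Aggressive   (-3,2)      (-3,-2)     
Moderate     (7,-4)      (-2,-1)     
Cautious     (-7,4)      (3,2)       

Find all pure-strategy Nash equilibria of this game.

There is no pure-strategy Nash equilibrium

Check mutual best responses: a cell is a NE iff neither player can gain by unilaterally deviating.
Country 1's best responses — vs Aggressive: Moderate (payoff 7); vs Moderate: Cautious (payoff 3).
Country 2's best responses — vs Aggressive: Aggressive (payoff 2); vs Moderate: Moderate (payoff -1); vs Cautious: Aggressive (payoff 4).
No cell has both players best-responding. For instance, Country 1's best reply to Aggressive is Moderate, but against Moderate Country 2 prefers Moderate over Aggressive.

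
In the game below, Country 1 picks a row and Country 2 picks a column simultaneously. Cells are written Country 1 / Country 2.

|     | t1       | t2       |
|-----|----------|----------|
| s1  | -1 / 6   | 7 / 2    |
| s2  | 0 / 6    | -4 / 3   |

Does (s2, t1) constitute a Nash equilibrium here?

Yes

Holding Country 2 at t1: Country 1 gets 0 from s2, versus -1 from s1. No profitable deviation for Country 1.
Holding Country 1 at s2: Country 2 gets 6 from t1, versus 3 from t2. No profitable deviation for Country 2 either.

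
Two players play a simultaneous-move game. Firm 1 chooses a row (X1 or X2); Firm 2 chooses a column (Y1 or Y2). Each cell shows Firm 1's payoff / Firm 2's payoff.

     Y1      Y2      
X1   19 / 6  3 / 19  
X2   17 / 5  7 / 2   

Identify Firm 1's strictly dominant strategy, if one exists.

A strategy is strictly dominant if it gives Firm 1 a strictly higher payoff than every other strategy, against every choice by the opponent.
X1 is not dominant: against Y2, X2 gives 7 > 3.
X2 is not dominant: against Y1, X1 gives 19 > 17.
No single strategy is best against every opponent action.

None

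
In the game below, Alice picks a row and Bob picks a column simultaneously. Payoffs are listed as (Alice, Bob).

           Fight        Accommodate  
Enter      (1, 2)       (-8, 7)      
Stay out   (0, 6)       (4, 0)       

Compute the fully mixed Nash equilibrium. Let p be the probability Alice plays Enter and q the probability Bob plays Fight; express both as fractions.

Each player's mixing probability is pinned down by making the *other* player indifferent.
Bob indifferent between Fight and Accommodate: p·2 + (1−p)·6 = p·7 + (1−p)·0 ⟹ 6 + (-4)p = 0 + 7p ⟹ p = 6/11.
Alice indifferent between Enter and Stay out: q·1 + (1−q)·(-8) = q·0 + (1−q)·4 ⟹ (-8) + 9q = 4 + (-4)q ⟹ q = 12/13.

p = 6/11, q = 12/13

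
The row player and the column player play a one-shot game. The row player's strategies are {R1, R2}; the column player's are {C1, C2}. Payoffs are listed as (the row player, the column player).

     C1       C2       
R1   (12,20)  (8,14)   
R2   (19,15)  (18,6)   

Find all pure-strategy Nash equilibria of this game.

Find each player's best response to every opponent strategy; NE are the intersections.
The row player's best responses — vs C1: R2 (payoff 19); vs C2: R2 (payoff 18).
The column player's best responses — vs R1: C1 (payoff 20); vs R2: C1 (payoff 15).
The only mutual best response is (R2, C1); neither player gains by switching there.

(R2, C1)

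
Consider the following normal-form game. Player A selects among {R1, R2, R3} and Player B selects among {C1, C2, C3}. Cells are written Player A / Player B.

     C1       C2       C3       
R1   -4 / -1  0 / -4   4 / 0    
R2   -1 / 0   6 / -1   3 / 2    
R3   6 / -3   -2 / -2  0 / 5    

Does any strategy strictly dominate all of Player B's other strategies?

A strategy is strictly dominant if it gives Player B a strictly higher payoff than every other strategy, against every choice by the opponent.
C3 strictly dominates: vs R1: 0 > each of {-1, -4}; vs R2: 2 > each of {0, -1}; vs R3: 5 > each of {-3, -2}.

C3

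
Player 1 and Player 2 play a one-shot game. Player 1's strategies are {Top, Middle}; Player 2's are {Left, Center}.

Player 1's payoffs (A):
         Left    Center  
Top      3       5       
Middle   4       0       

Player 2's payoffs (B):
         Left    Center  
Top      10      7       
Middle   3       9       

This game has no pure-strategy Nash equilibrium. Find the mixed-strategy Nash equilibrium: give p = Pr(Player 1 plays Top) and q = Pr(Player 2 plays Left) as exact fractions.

p = 2/3, q = 5/6

In a mixed NE each player is indifferent between their pure strategies, so the opponent's mix sets the indifference.
Player 2 indifferent between Left and Center: p·10 + (1−p)·3 = p·7 + (1−p)·9 ⟹ 3 + 7p = 9 + (-2)p ⟹ p = 2/3.
Player 1 indifferent between Top and Middle: q·3 + (1−q)·5 = q·4 + (1−q)·0 ⟹ 5 + (-2)q = 0 + 4q ⟹ q = 5/6.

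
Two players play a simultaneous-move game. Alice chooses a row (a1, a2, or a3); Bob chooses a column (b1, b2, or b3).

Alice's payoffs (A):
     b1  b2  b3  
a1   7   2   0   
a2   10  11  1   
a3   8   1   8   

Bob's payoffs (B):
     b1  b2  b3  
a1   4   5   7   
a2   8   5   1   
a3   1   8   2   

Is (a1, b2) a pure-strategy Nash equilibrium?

Holding Bob at b2: Alice gets 2 from a1 but could get 11 by switching to a2. Alice has a profitable deviation.

No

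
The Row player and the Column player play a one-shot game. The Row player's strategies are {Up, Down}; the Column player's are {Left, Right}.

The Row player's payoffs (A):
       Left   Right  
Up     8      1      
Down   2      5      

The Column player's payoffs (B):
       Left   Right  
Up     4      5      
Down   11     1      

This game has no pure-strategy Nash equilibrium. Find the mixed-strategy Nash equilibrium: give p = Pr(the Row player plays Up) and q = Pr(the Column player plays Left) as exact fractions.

Each player's mixing probability is pinned down by making the *other* player indifferent.
The Column player indifferent between Left and Right: p·4 + (1−p)·11 = p·5 + (1−p)·1 ⟹ 11 + (-7)p = 1 + 4p ⟹ p = 10/11.
The Row player indifferent between Up and Down: q·8 + (1−q)·1 = q·2 + (1−q)·5 ⟹ 1 + 7q = 5 + (-3)q ⟹ q = 2/5.

p = 10/11, q = 2/5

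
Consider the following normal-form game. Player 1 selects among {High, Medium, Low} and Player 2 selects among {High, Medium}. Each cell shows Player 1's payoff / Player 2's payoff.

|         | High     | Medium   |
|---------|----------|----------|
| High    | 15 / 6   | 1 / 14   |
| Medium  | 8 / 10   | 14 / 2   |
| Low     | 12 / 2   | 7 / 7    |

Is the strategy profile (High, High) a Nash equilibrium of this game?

No

Holding Player 2 at High: Player 1 gets 15 from High, versus 8 from Medium, 12 from Low. No profitable deviation for Player 1.
Holding Player 1 at High: Player 2 gets 6 from High but could get 14 by switching to Medium. Player 2 has a profitable deviation.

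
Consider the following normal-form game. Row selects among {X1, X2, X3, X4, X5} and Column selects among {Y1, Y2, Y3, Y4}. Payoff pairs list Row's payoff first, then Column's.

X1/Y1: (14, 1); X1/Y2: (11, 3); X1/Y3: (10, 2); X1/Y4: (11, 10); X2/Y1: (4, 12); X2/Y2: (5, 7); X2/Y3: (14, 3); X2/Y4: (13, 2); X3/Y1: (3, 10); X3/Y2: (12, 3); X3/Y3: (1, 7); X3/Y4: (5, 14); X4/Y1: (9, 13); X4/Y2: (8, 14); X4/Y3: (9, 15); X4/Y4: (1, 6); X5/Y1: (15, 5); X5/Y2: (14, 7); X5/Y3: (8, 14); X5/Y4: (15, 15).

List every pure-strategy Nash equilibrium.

(X5, Y4)

Find each player's best response to every opponent strategy; NE are the intersections.
Row's best responses — vs Y1: X5 (payoff 15); vs Y2: X5 (payoff 14); vs Y3: X2 (payoff 14); vs Y4: X5 (payoff 15).
Column's best responses — vs X1: Y4 (payoff 10); vs X2: Y1 (payoff 12); vs X3: Y4 (payoff 14); vs X4: Y3 (payoff 15); vs X5: Y4 (payoff 15).
The only mutual best response is (X5, Y4); neither player gains by switching there.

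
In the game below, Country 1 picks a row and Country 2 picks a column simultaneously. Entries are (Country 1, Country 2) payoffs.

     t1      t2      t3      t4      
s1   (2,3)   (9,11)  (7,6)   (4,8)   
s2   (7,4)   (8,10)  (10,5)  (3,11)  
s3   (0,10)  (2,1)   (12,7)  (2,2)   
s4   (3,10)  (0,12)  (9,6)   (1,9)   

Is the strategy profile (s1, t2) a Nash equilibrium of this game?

Yes

Holding Country 2 at t2: Country 1 gets 9 from s1, versus 8 from s2, 2 from s3, 0 from s4. No profitable deviation for Country 1.
Holding Country 1 at s1: Country 2 gets 11 from t2, versus 3 from t1, 6 from t3, 8 from t4. No profitable deviation for Country 2 either.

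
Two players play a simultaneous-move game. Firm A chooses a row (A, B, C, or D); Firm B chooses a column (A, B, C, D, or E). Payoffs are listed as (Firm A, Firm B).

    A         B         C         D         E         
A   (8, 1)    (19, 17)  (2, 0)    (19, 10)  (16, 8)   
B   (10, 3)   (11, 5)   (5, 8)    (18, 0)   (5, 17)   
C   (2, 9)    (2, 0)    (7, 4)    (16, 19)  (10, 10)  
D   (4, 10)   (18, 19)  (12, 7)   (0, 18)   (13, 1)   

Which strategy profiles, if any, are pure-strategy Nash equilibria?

(A, B)

Find each player's best response to every opponent strategy; NE are the intersections.
Firm A's best responses — vs A: B (payoff 10); vs B: A (payoff 19); vs C: D (payoff 12); vs D: A (payoff 19); vs E: A (payoff 16).
Firm B's best responses — vs A: B (payoff 17); vs B: E (payoff 17); vs C: D (payoff 19); vs D: B (payoff 19).
The only mutual best response is (A, B); neither player gains by switching there.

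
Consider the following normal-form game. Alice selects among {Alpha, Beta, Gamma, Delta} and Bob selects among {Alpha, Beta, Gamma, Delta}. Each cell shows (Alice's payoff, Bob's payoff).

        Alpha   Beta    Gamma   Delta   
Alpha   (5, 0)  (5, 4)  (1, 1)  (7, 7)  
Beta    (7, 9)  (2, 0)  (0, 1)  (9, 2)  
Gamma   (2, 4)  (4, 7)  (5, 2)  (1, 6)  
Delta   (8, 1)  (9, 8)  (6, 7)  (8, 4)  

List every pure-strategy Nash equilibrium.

A profile is a Nash equilibrium when each player is best-responding to the other.
Alice's best responses — vs Alpha: Delta (payoff 8); vs Beta: Delta (payoff 9); vs Gamma: Delta (payoff 6); vs Delta: Beta (payoff 9).
Bob's best responses — vs Alpha: Delta (payoff 7); vs Beta: Alpha (payoff 9); vs Gamma: Beta (payoff 7); vs Delta: Beta (payoff 8).
The only mutual best response is (Delta, Beta); neither player gains by switching there.

(Delta, Beta)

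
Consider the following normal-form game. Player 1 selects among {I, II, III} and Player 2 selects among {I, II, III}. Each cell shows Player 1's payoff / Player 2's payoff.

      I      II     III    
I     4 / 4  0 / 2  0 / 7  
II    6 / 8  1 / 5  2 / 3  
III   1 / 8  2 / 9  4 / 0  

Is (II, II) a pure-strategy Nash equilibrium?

Holding Player 2 at II: Player 1 gets 1 from II but could get 2 by switching to III. Player 1 has a profitable deviation.

No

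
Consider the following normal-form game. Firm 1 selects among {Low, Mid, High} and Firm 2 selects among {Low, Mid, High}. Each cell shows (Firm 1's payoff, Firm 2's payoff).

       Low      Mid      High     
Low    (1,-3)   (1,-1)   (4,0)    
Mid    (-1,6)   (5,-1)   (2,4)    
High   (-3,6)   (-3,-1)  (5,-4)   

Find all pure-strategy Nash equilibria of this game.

No pure-strategy Nash equilibrium

Check mutual best responses: a cell is a NE iff neither player can gain by unilaterally deviating.
Firm 1's best responses — vs Low: Low (payoff 1); vs Mid: Mid (payoff 5); vs High: High (payoff 5).
Firm 2's best responses — vs Low: High (payoff 0); vs Mid: Low (payoff 6); vs High: Low (payoff 6).
No cell has both players best-responding. For instance, Firm 1's best reply to Low is Low, but against Low Firm 2 prefers High over Low.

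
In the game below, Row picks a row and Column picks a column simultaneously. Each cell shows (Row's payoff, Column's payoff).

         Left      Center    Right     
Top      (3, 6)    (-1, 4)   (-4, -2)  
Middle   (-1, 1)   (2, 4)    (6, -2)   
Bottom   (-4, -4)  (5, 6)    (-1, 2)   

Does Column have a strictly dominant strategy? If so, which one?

No strictly dominant strategy

Check whether one of Column's strategies beats all alternatives regardless of what the opponent does.
Left is not dominant: against Middle, Center gives 4 > 1.
Center is not dominant: against Top, Left gives 6 > 4.
Right is not dominant: against Top, Left gives 6 > -2.
No single strategy is best against every opponent action.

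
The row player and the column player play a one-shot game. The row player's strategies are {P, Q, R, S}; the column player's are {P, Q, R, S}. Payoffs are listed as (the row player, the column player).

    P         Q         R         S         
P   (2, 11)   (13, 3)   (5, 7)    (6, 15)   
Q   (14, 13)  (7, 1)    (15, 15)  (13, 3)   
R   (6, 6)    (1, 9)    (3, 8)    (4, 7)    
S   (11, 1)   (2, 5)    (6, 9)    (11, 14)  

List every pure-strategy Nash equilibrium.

(Q, R)

Check mutual best responses: a cell is a NE iff neither player can gain by unilaterally deviating.
The row player's best responses — vs P: Q (payoff 14); vs Q: P (payoff 13); vs R: Q (payoff 15); vs S: Q (payoff 13).
The column player's best responses — vs P: S (payoff 15); vs Q: R (payoff 15); vs R: Q (payoff 9); vs S: S (payoff 14).
The only mutual best response is (Q, R); neither player gains by switching there.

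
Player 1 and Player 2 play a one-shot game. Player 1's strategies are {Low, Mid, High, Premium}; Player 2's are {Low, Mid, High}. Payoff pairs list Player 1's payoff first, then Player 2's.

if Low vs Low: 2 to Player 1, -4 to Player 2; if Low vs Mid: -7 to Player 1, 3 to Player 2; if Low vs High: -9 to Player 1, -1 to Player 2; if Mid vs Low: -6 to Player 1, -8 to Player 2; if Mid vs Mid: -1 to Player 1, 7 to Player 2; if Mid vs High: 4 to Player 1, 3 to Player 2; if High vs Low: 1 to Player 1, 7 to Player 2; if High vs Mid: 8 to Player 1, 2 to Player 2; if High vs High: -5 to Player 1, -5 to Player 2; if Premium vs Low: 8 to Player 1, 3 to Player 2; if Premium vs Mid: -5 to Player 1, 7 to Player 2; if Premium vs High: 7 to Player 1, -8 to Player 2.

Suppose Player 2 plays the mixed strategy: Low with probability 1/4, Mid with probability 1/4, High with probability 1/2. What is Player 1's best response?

Premium

Player 1's best reply maximizes expected payoff against the mix.
Low: (1/4)·2 + (1/4)·(-7) + (1/2)·(-9) = -23/4
Mid: (1/4)·(-6) + (1/4)·(-1) + (1/2)·4 = 1/4
High: (1/4)·1 + (1/4)·8 + (1/2)·(-5) = -1/4
Premium: (1/4)·8 + (1/4)·(-5) + (1/2)·7 = 17/4
Highest expected payoff is 17/4, from Premium.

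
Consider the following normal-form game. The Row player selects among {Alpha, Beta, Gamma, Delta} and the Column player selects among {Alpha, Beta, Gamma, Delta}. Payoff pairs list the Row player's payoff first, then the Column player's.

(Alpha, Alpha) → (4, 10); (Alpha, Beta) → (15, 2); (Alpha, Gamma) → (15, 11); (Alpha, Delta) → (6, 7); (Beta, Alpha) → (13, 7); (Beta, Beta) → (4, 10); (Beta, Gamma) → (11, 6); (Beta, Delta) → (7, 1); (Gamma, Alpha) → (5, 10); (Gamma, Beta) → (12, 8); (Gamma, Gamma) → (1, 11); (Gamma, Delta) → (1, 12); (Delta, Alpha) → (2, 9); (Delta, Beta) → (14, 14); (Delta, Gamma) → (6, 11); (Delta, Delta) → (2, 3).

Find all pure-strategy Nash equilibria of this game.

A profile is a Nash equilibrium when each player is best-responding to the other.
The Row player's best responses — vs Alpha: Beta (payoff 13); vs Beta: Alpha (payoff 15); vs Gamma: Alpha (payoff 15); vs Delta: Beta (payoff 7).
The Column player's best responses — vs Alpha: Gamma (payoff 11); vs Beta: Beta (payoff 10); vs Gamma: Delta (payoff 12); vs Delta: Beta (payoff 14).
The only mutual best response is (Alpha, Gamma); neither player gains by switching there.

(Alpha, Gamma)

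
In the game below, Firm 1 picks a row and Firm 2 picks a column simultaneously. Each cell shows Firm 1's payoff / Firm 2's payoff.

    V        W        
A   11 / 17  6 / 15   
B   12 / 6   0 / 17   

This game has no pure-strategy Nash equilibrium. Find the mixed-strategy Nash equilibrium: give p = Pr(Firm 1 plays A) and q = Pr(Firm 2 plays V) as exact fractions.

In a mixed NE each player is indifferent between their pure strategies, so the opponent's mix sets the indifference.
Firm 2 indifferent between V and W: p·17 + (1−p)·6 = p·15 + (1−p)·17 ⟹ 6 + 11p = 17 + (-2)p ⟹ p = 11/13.
Firm 1 indifferent between A and B: q·11 + (1−q)·6 = q·12 + (1−q)·0 ⟹ 6 + 5q = 0 + 12q ⟹ q = 6/7.

p = 11/13, q = 6/7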